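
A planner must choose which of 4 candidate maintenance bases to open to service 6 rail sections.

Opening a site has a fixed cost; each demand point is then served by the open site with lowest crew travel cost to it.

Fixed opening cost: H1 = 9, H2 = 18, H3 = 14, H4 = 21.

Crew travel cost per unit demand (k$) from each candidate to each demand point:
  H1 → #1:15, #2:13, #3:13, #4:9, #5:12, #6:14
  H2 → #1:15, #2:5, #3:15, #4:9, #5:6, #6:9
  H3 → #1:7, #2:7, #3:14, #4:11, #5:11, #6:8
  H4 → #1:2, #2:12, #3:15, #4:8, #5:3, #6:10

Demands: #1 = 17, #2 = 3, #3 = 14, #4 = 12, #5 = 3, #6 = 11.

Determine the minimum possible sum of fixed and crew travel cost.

474

Open {H1, H3, H4}: assign each demand point to its cheapest open site.
  #1→H4 17×2=34, #2→H3 3×7=21, #3→H1 14×13=182, #4→H4 12×8=96, #5→H4 3×3=9, #6→H3 11×8=88
  crew travel cost 430, fixed 44 → total 474.
Compare {H3, H4}: crew travel cost 444 + fixed 35 = 479.
Compare {H1, H2, H4}: crew travel cost 435 + fixed 48 = 483.
Compare {H1, H2, H3, H4}: crew travel cost 424 + fixed 62 = 486.
All other subsets cost ≥ 479. Minimum total cost: 474.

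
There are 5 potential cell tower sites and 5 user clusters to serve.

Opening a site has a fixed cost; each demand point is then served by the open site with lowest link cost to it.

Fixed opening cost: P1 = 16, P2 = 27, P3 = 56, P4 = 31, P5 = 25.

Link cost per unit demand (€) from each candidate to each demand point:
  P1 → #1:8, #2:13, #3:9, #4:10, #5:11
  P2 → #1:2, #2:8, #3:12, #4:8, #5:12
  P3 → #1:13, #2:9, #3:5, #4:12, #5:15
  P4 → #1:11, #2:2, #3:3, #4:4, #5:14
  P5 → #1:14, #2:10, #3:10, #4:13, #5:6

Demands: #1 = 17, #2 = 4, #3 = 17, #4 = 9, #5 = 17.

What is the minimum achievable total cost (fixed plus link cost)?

Open {P2, P4, P5}: assign each demand point to its cheapest open site.
  #1→P2 17×2=34, #2→P4 4×2=8, #3→P4 17×3=51, #4→P4 9×4=36, #5→P5 17×6=102
  link cost 231, fixed 83 → total 314.
Compare {P1, P2, P4, P5}: link cost 231 + fixed 99 = 330.
Compare {P2, P3, P4, P5}: link cost 231 + fixed 139 = 370.
Compare {P1, P2, P3, P4, P5}: link cost 231 + fixed 155 = 386.
All other subsets cost ≥ 330. Minimum total cost: 314.

314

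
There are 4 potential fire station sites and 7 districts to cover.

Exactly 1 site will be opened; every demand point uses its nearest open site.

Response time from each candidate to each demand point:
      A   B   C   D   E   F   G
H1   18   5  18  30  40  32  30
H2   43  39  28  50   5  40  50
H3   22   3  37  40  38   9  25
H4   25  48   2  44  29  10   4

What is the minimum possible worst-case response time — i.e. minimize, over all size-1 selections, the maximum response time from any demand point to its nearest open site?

40

Open {H1}.
  Farthest demand point is E at response time 40 (to H1); all others are ≤ 40.
With {H3} the worst case is 40.
With {H4} the worst case is 48.
No size-1 selection achieves below 40.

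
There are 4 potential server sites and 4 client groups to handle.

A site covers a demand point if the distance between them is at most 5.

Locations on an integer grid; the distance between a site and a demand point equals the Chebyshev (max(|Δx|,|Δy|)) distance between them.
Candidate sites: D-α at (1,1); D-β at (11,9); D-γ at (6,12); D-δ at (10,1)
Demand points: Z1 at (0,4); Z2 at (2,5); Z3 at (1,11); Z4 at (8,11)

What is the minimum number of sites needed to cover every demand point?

2

Coverage sets (demand points within 5 of each site):
  D-α: {Z1, Z2}
  D-β: {Z4}
  D-γ: {Z3, Z4}
  D-δ: {}
No single site covers all 4 demand points.
But {D-α, D-γ} covers everything, so the minimum is 2.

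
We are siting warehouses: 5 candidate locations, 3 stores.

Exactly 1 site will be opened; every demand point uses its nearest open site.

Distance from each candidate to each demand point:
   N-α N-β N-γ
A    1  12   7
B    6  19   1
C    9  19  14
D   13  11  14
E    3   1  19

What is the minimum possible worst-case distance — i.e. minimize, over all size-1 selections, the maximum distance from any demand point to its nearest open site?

Open {A}.
  Farthest demand point is N-β at distance 12 (to A); all others are ≤ 12.
With {D} the worst case is 14.
With {B} the worst case is 19.
No size-1 selection achieves below 12.

12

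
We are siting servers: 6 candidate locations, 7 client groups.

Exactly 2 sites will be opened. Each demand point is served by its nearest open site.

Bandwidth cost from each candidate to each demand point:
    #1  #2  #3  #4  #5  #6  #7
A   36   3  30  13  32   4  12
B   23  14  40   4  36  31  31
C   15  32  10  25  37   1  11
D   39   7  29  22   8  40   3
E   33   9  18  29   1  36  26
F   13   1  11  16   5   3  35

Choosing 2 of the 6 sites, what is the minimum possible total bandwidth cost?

52

Open {D, F}.
  #1→F 13, #2→F 1, #3→F 11, #4→F 16, #5→F 5, #6→F 3, #7→D 3  ⇒ total 52.
Compare {C, F}: total 57.
Compare {A, F}: total 58.
No size-2 selection does better; minimum is 52.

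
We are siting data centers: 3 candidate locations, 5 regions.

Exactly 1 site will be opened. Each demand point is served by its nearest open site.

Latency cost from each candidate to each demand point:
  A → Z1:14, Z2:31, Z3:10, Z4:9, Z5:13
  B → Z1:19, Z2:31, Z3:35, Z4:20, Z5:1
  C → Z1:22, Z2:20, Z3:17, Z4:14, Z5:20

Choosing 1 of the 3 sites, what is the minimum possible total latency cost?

Open {A}.
  Z1→A 14, Z2→A 31, Z3→A 10, Z4→A 9, Z5→A 13  ⇒ total 77.
Compare {C}: total 93.
Compare {B}: total 106.

77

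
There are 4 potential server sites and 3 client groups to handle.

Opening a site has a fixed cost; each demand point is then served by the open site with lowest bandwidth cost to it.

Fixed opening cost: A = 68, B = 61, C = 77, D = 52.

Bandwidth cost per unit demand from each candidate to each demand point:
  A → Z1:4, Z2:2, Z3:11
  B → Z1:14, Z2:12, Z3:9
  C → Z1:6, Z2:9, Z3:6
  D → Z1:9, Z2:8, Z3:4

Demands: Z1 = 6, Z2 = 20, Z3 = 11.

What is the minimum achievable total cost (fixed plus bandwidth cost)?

228

Open {A, D}: assign each demand point to its cheapest open site.
  Z1→A 6×4=24, Z2→A 20×2=40, Z3→D 11×4=44
  bandwidth cost 108, fixed 120 → total 228.
Compare {A}: bandwidth cost 185 + fixed 68 = 253.
Compare {A, C}: bandwidth cost 130 + fixed 145 = 275.
Compare {A, B, D}: bandwidth cost 108 + fixed 181 = 289.
All other subsets cost ≥ 253. Minimum total cost: 228.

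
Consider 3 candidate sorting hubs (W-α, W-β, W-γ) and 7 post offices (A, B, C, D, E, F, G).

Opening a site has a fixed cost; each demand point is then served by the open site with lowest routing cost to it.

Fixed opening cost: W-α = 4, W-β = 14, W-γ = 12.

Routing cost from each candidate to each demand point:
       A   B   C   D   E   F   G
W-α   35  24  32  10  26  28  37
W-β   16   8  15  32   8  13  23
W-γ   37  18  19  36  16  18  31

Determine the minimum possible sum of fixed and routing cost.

111

Open {W-α, W-β}: assign each demand point to its cheapest open site.
  A→W-β 16, B→W-β 8, C→W-β 15, D→W-α 10, E→W-β 8, F→W-β 13, G→W-β 23
  routing cost 93, fixed 18 → total 111.
Compare {W-α, W-β, W-γ}: routing cost 93 + fixed 30 = 123.
Compare {W-β}: routing cost 115 + fixed 14 = 129.
Compare {W-β, W-γ}: routing cost 115 + fixed 26 = 141.
All other subsets cost ≥ 123. Minimum total cost: 111.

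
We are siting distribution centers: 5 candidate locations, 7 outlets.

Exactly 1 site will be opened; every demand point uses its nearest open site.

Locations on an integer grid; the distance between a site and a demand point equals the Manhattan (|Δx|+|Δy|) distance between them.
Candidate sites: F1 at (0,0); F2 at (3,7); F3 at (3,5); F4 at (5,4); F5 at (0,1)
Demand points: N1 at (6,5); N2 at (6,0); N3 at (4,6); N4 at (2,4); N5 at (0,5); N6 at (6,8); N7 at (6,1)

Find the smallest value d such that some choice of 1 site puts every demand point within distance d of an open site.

6

Open {F4}.
  Farthest demand point is N5 at distance 6 (to F4); all others are ≤ 6.
With {F3} the worst case is 8.
With {F2} the worst case is 10.
No size-1 selection achieves below 6.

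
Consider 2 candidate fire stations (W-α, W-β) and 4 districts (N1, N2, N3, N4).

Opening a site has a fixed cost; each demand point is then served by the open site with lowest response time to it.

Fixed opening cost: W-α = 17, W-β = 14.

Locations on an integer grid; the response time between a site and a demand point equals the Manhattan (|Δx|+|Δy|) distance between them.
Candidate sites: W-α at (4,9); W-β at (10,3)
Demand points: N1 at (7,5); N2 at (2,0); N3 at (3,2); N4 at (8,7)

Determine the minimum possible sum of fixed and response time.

44

Open {W-β}: assign each demand point to its cheapest open site.
  N1→W-β 5, N2→W-β 11, N3→W-β 8, N4→W-β 6
  response time 30, fixed 14 → total 44.
Compare {W-α}: response time 32 + fixed 17 = 49.
Compare {W-α, W-β}: response time 30 + fixed 31 = 61.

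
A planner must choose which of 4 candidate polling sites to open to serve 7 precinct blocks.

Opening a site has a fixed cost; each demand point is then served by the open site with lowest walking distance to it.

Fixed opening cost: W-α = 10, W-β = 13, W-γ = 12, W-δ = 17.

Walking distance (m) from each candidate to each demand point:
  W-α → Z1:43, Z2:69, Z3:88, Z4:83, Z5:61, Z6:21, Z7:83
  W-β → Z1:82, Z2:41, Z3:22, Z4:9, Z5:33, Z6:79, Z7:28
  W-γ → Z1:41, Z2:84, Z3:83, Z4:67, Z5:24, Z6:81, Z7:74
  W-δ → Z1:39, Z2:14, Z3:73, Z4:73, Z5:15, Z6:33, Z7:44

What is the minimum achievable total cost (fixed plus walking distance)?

188

Open {W-α, W-β, W-δ}: assign each demand point to its cheapest open site.
  Z1→W-δ 39, Z2→W-δ 14, Z3→W-β 22, Z4→W-β 9, Z5→W-δ 15, Z6→W-α 21, Z7→W-β 28
  walking distance 148, fixed 40 → total 188.
Compare {W-β, W-δ}: walking distance 160 + fixed 30 = 190.
Compare {W-α, W-β, W-γ, W-δ}: walking distance 148 + fixed 52 = 200.
Compare {W-β, W-γ, W-δ}: walking distance 160 + fixed 42 = 202.
All other subsets cost ≥ 190. Minimum total cost: 188.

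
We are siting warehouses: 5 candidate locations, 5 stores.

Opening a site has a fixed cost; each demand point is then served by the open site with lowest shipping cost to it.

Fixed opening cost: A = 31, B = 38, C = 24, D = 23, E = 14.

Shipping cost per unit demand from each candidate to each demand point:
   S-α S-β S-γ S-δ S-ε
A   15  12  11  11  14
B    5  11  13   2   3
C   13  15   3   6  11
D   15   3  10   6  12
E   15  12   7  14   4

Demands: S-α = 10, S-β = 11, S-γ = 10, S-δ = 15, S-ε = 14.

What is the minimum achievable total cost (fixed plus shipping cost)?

270

Open {B, C, D}: assign each demand point to its cheapest open site.
  S-α→B 10×5=50, S-β→D 11×3=33, S-γ→C 10×3=30, S-δ→B 15×2=30, S-ε→B 14×3=42
  shipping cost 185, fixed 85 → total 270.
Compare {B, C, D, E}: shipping cost 185 + fixed 99 = 284.
Compare {B, D, E}: shipping cost 225 + fixed 75 = 300.
Compare {A, B, C, D}: shipping cost 185 + fixed 116 = 301.
All other subsets cost ≥ 284. Minimum total cost: 270.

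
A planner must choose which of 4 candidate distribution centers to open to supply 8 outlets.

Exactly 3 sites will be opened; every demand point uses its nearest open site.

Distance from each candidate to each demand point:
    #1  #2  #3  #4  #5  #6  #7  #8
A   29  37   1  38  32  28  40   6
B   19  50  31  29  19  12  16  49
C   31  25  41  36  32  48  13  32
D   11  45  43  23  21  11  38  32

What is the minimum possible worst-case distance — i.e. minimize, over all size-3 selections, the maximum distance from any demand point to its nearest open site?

Open {A, C, D}.
  Farthest demand point is #2 at distance 25 (to C); all others are ≤ 25.
With {A, B, C} the worst case is 29.
With {B, C, D} the worst case is 32.
No size-3 selection achieves below 25.

25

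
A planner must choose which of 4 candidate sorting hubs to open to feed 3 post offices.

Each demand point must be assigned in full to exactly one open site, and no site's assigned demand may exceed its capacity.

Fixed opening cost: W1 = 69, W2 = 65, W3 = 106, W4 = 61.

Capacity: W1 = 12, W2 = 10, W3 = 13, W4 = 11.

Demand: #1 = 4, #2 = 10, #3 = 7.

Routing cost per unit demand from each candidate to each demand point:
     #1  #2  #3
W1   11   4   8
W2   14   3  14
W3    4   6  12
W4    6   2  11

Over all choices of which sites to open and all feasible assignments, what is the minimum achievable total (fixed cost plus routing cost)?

250

Open {W1, W4}; cheapest assignment that respects the capacities:
  W1 (cap 12, load 11): #1, #3 — cost 4×11 + 7×8 = 100
  W4 (cap 11, load 10): #2 — cost 10×2 = 20
  Shipping 120, fixed 130 → total 250.
  Any other capacity-feasible assignment to {W1, W4} ships for at least 120.
Compare {W2, W4}: its best feasible assignment gives total 257.
Compare {W1, W2}: its best feasible assignment gives total 264.
Every other set of open sites that can feasibly serve all demand totals ≥ 257 even under its best assignment. Minimum: 250.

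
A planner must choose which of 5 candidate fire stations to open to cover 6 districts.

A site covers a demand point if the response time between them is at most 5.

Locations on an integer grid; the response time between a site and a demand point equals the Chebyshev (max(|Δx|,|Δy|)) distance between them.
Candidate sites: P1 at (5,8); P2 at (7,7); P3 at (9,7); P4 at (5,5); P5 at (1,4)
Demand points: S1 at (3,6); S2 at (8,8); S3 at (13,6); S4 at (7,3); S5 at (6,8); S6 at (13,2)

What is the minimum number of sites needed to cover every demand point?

Coverage sets (demand points within 5 of each site):
  P1: {S1, S2, S4, S5}
  P2: {S1, S2, S4, S5}
  P3: {S2, S3, S4, S5, S6}
  P4: {S1, S2, S4, S5}
  P5: {S1, S5}
No single site covers all 6 demand points.
But {P1, P3} covers everything, so the minimum is 2.

2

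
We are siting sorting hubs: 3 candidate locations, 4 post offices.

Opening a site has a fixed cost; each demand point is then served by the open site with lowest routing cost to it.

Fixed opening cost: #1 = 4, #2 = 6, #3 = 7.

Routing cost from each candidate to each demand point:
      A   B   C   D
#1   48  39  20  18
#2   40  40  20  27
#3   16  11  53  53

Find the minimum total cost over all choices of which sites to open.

Open {#1, #3}: assign each demand point to its cheapest open site.
  A→#3 16, B→#3 11, C→#1 20, D→#1 18
  routing cost 65, fixed 11 → total 76.
Compare {#1, #2, #3}: routing cost 65 + fixed 17 = 82.
Compare {#2, #3}: routing cost 74 + fixed 13 = 87.
Compare {#1, #2}: routing cost 117 + fixed 10 = 127.
All other subsets cost ≥ 82. Minimum total cost: 76.

76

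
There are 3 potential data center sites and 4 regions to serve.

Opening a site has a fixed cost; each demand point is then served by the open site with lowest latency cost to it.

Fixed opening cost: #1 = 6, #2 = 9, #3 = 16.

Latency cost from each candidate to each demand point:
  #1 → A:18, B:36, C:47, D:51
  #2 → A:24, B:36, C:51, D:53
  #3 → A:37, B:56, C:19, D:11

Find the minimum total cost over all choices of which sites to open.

106

Open {#1, #3}: assign each demand point to its cheapest open site.
  A→#1 18, B→#1 36, C→#3 19, D→#3 11
  latency cost 84, fixed 22 → total 106.
Compare {#2, #3}: latency cost 90 + fixed 25 = 115.
Compare {#1, #2, #3}: latency cost 84 + fixed 31 = 115.
Compare {#3}: latency cost 123 + fixed 16 = 139.
All other subsets cost ≥ 115. Minimum total cost: 106.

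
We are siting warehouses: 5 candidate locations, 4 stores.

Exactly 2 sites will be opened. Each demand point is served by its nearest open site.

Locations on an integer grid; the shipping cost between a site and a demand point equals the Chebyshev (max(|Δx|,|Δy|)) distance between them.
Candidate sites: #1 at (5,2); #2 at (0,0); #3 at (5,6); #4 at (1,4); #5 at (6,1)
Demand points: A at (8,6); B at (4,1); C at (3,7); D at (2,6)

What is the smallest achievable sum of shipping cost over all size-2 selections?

Open {#1, #3}.
  A→#3 3, B→#1 1, C→#3 2, D→#3 3  ⇒ total 9.
Compare {#1, #4}: total 10.
Compare {#3, #4}: total 10.
No size-2 selection does better; minimum is 9.

9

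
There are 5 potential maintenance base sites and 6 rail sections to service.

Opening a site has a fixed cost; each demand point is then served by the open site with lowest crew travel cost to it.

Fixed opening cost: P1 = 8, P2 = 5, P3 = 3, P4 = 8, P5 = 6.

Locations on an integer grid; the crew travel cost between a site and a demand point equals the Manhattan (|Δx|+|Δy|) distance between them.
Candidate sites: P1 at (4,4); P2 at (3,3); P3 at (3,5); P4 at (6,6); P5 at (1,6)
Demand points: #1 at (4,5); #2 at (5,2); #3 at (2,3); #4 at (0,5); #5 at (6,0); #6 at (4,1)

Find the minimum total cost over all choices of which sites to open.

Open {P2, P3}: assign each demand point to its cheapest open site.
  #1→P3 1, #2→P2 3, #3→P2 1, #4→P3 3, #5→P2 6, #6→P2 3
  crew travel cost 17, fixed 8 → total 25.
Compare {P2}: crew travel cost 21 + fixed 5 = 26.
Compare {P3}: crew travel cost 25 + fixed 3 = 28.
Compare {P1}: crew travel cost 21 + fixed 8 = 29.
All other subsets cost ≥ 26. Minimum total cost: 25.

25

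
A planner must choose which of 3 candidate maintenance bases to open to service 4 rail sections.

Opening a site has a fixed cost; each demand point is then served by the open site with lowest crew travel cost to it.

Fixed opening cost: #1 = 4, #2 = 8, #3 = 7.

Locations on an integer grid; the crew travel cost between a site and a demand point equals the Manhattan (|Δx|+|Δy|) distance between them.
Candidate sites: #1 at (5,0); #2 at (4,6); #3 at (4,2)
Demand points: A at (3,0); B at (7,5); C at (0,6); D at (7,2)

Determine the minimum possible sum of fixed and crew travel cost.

26

Open {#1, #2}: assign each demand point to its cheapest open site.
  A→#1 2, B→#2 4, C→#2 4, D→#1 4
  crew travel cost 14, fixed 12 → total 26.
Compare {#3}: crew travel cost 20 + fixed 7 = 27.
Compare {#1}: crew travel cost 24 + fixed 4 = 28.
Compare {#2, #3}: crew travel cost 14 + fixed 15 = 29.
All other subsets cost ≥ 27. Minimum total cost: 26.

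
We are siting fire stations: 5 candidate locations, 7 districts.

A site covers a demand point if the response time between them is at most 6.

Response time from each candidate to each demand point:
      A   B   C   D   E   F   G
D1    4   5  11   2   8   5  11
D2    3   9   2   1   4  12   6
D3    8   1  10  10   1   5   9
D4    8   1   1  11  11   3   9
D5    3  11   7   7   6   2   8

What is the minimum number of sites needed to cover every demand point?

2

Coverage sets (demand points within 6 of each site):
  D1: {A, B, D, F}
  D2: {A, C, D, E, G}
  D3: {B, E, F}
  D4: {B, C, F}
  D5: {A, E, F}
No single site covers all 7 demand points.
But {D1, D2} covers everything, so the minimum is 2.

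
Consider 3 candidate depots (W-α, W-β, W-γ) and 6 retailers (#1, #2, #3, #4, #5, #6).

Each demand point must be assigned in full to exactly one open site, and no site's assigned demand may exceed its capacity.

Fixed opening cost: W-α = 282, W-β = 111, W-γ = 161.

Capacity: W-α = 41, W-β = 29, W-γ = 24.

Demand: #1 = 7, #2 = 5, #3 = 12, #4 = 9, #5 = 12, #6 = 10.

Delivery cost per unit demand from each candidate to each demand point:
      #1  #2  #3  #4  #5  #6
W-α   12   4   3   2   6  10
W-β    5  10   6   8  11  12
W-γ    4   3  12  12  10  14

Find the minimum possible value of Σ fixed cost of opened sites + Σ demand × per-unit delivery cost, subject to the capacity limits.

Open {W-α, W-β}; cheapest assignment that respects the capacities:
  W-α (cap 41, load 38): #2, #3, #4, #5 — cost 5×4 + 12×3 + 9×2 + 12×6 = 146
  W-β (cap 29, load 17): #1, #6 — cost 7×5 + 10×12 = 155
  Shipping 301, fixed 393 → total 694.
  Any other capacity-feasible assignment to {W-α, W-β} ships for at least 301.
Compare {W-α, W-γ}: its best feasible assignment gives total 752.
Compare {W-α, W-β, W-γ}: its best feasible assignment gives total 843.
Every other set of open sites that can feasibly serve all demand totals ≥ 752 even under its best assignment. Minimum: 694.

694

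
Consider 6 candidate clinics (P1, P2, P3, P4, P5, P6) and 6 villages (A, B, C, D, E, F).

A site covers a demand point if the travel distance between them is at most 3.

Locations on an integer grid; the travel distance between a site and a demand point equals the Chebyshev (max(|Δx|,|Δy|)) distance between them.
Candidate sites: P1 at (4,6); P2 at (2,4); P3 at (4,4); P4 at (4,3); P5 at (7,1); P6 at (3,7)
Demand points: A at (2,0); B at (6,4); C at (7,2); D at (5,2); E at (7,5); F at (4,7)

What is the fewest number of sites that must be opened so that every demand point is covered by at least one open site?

2

Coverage sets (demand points within 3 of each site):
  P1: {B, E, F}
  P2: {D, F}
  P3: {B, C, D, E, F}
  P4: {A, B, C, D, E}
  P5: {B, C, D}
  P6: {B, F}
No single site covers all 6 demand points.
But {P1, P4} covers everything, so the minimum is 2.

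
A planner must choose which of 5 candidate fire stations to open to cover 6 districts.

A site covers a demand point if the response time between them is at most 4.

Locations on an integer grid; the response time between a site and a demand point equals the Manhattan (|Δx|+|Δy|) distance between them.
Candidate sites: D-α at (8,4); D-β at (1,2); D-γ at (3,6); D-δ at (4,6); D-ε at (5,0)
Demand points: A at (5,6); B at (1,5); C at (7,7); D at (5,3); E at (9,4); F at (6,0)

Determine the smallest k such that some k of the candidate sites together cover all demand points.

Coverage sets (demand points within 4 of each site):
  D-α: {C, D, E}
  D-β: {B}
  D-γ: {A, B}
  D-δ: {A, B, C, D}
  D-ε: {D, F}
No 2 sites suffice: every size-2 union leaves at least one demand point uncovered.
But {D-α, D-γ, D-ε} covers everything, so the minimum is 3.

3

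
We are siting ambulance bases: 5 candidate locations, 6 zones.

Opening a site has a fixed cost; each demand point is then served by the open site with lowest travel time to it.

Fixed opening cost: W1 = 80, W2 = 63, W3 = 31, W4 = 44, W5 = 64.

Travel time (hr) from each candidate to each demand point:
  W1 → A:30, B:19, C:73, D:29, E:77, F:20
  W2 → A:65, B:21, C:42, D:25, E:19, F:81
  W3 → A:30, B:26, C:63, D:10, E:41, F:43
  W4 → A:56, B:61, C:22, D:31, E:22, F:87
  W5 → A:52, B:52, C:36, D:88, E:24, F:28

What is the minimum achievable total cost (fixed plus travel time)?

228

Open {W3, W4}: assign each demand point to its cheapest open site.
  A→W3 30, B→W3 26, C→W4 22, D→W3 10, E→W4 22, F→W3 43
  travel time 153, fixed 75 → total 228.
Compare {W3}: travel time 213 + fixed 31 = 244.
Compare {W3, W5}: travel time 154 + fixed 95 = 249.
Compare {W2, W3}: travel time 165 + fixed 94 = 259.
All other subsets cost ≥ 244. Minimum total cost: 228.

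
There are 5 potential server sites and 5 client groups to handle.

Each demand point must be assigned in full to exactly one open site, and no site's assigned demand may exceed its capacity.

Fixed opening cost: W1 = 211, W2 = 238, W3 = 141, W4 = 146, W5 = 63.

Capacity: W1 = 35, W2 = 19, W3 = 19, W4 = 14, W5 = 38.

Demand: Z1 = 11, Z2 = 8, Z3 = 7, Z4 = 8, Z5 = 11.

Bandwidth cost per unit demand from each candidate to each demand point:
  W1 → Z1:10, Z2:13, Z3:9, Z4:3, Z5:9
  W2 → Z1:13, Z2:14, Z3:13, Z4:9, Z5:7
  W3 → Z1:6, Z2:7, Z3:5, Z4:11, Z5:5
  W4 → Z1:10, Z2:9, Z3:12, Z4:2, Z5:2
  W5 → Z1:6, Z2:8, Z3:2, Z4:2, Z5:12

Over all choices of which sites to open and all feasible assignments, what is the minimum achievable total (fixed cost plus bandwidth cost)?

Open {W4, W5}; cheapest assignment that respects the capacities:
  W4 (cap 14, load 11): Z5 — cost 11×2 = 22
  W5 (cap 38, load 34): Z1, Z2, Z3, Z4 — cost 11×6 + 8×8 + 7×2 + 8×2 = 160
  Shipping 182, fixed 209 → total 391.
  Any other capacity-feasible assignment to {W4, W5} ships for at least 182.
Compare {W3, W5}: its best feasible assignment gives total 411.
Compare {W3, W4, W5}: its best feasible assignment gives total 524.
Every other set of open sites that can feasibly serve all demand totals ≥ 411 even under its best assignment. Minimum: 391.

391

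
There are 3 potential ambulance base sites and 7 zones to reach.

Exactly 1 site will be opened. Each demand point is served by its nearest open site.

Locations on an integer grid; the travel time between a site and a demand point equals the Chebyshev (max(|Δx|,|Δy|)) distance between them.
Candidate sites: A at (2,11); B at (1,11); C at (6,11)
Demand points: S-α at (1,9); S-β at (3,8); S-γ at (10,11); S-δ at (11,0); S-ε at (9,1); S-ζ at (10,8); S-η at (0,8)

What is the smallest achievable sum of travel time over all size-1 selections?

43

Open {C}.
  S-α→C 5, S-β→C 3, S-γ→C 4, S-δ→C 11, S-ε→C 10, S-ζ→C 4, S-η→C 6  ⇒ total 43.
Compare {A}: total 45.
Compare {B}: total 47.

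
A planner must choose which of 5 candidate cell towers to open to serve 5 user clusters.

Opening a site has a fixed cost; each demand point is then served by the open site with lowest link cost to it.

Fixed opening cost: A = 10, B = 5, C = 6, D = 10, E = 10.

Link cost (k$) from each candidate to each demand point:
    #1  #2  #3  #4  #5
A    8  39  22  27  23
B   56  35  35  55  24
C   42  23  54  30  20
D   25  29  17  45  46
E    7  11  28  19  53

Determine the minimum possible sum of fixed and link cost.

Open {C, D, E}: assign each demand point to its cheapest open site.
  #1→E 7, #2→E 11, #3→D 17, #4→E 19, #5→C 20
  link cost 74, fixed 26 → total 100.
Compare {C, E}: link cost 85 + fixed 16 = 101.
Compare {A, E}: link cost 82 + fixed 20 = 102.
Compare {B, D, E}: link cost 78 + fixed 25 = 103.
All other subsets cost ≥ 101. Minimum total cost: 100.

100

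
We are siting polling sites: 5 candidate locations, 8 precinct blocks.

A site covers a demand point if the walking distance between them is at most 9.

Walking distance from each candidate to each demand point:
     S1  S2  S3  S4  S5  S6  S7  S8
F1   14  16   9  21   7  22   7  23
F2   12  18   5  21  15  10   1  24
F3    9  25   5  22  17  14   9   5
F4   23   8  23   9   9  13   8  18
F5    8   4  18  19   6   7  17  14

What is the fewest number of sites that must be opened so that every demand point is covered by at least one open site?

3

Coverage sets (demand points within 9 of each site):
  F1: {S3, S5, S7}
  F2: {S3, S7}
  F3: {S1, S3, S7, S8}
  F4: {S2, S4, S5, S7}
  F5: {S1, S2, S5, S6}
No 2 sites suffice: every size-2 union leaves at least one demand point uncovered.
But {F3, F4, F5} covers everything, so the minimum is 3.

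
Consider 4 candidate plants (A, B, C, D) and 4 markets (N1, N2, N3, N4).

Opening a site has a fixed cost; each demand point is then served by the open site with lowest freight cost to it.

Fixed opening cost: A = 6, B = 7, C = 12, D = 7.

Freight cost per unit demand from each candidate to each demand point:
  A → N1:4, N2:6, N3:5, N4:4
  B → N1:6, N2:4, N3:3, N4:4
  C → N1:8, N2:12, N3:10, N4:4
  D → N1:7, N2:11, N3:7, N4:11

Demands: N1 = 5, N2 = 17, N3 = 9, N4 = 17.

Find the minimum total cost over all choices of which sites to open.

196

Open {A, B}: assign each demand point to its cheapest open site.
  N1→A 5×4=20, N2→B 17×4=68, N3→B 9×3=27, N4→A 17×4=68
  freight cost 183, fixed 13 → total 196.
Compare {B}: freight cost 193 + fixed 7 = 200.
Compare {A, B, D}: freight cost 183 + fixed 20 = 203.
Compare {B, D}: freight cost 193 + fixed 14 = 207.
All other subsets cost ≥ 200. Minimum total cost: 196.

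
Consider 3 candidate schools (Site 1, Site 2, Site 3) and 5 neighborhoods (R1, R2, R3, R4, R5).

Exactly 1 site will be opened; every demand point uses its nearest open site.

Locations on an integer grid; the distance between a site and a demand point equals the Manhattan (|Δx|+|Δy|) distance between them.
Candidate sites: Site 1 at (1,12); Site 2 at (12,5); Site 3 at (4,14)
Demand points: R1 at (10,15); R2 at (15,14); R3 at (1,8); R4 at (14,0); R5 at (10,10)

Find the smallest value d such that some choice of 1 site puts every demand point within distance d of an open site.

Open {Site 2}.
  Farthest demand point is R3 at distance 14 (to Site 2); all others are ≤ 14.
With {Site 3} the worst case is 24.
With {Site 1} the worst case is 25.
No size-1 selection achieves below 14.

14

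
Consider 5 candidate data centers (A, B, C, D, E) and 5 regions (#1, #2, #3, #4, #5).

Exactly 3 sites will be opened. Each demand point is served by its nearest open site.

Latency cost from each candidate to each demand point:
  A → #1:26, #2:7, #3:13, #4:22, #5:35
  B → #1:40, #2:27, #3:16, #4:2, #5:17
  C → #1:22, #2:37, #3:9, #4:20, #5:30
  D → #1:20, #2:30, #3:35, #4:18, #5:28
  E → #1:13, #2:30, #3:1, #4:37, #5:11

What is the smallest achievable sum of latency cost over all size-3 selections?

Open {A, B, E}.
  #1→E 13, #2→A 7, #3→E 1, #4→B 2, #5→E 11  ⇒ total 34.
Compare {A, D, E}: total 50.
Compare {A, C, E}: total 52.
No size-3 selection does better; minimum is 34.

34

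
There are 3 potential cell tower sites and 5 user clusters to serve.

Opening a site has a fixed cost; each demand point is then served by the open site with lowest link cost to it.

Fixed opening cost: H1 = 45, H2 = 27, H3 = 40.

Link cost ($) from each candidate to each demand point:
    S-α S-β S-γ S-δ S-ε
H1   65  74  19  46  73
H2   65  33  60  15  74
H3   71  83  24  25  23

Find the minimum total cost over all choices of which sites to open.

227

Open {H2, H3}: assign each demand point to its cheapest open site.
  S-α→H2 65, S-β→H2 33, S-γ→H3 24, S-δ→H2 15, S-ε→H3 23
  link cost 160, fixed 67 → total 227.
Compare {H3}: link cost 226 + fixed 40 = 266.
Compare {H1, H2, H3}: link cost 155 + fixed 112 = 267.
Compare {H2}: link cost 247 + fixed 27 = 274.
All other subsets cost ≥ 266. Minimum total cost: 227.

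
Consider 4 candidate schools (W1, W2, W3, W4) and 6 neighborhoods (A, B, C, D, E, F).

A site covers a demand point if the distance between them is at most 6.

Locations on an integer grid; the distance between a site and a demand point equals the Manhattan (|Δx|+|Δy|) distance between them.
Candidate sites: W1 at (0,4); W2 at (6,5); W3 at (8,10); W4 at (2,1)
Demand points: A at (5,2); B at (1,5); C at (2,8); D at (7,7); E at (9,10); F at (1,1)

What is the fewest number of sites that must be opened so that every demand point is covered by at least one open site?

3

Coverage sets (demand points within 6 of each site):
  W1: {B, C, F}
  W2: {A, B, D}
  W3: {D, E}
  W4: {A, B, F}
No 2 sites suffice: every size-2 union leaves at least one demand point uncovered.
But {W1, W2, W3} covers everything, so the minimum is 3.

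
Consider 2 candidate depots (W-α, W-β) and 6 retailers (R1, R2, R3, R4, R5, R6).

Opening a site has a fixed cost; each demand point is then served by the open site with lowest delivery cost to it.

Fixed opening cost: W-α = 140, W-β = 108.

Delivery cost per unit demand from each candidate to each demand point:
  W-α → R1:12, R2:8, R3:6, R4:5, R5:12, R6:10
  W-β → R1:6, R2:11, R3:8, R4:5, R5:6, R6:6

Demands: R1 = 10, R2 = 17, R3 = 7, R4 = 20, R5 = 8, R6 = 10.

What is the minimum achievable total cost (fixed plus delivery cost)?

Open {W-β}: assign each demand point to its cheapest open site.
  R1→W-β 10×6=60, R2→W-β 17×11=187, R3→W-β 7×8=56, R4→W-β 20×5=100, R5→W-β 8×6=48, R6→W-β 10×6=60
  delivery cost 511, fixed 108 → total 619.
Compare {W-α, W-β}: delivery cost 446 + fixed 248 = 694.
Compare {W-α}: delivery cost 594 + fixed 140 = 734.

619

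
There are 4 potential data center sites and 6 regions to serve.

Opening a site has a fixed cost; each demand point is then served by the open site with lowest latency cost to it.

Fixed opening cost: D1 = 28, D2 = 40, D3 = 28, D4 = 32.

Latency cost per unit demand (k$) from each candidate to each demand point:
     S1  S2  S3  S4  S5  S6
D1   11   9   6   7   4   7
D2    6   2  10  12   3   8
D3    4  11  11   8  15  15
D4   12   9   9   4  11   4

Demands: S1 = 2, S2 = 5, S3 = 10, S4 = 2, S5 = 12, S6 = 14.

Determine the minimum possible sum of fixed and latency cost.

Open {D1, D2, D4}: assign each demand point to its cheapest open site.
  S1→D2 2×6=12, S2→D2 5×2=10, S3→D1 10×6=60, S4→D4 2×4=8, S5→D2 12×3=36, S6→D4 14×4=56
  latency cost 182, fixed 100 → total 282.
Compare {D2, D4}: latency cost 212 + fixed 72 = 284.
Compare {D1, D2}: latency cost 230 + fixed 68 = 298.
Compare {D1, D4}: latency cost 239 + fixed 60 = 299.
All other subsets cost ≥ 284. Minimum total cost: 282.

282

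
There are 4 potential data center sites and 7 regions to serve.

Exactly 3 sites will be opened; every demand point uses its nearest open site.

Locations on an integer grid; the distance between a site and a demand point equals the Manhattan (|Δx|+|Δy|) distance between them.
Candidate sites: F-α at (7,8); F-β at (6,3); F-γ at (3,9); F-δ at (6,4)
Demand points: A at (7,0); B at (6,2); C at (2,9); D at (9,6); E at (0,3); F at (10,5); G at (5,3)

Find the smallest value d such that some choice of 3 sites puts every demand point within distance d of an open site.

6

Open {F-α, F-β, F-γ}.
  Farthest demand point is E at distance 6 (to F-β); all others are ≤ 6.
With {F-α, F-β, F-δ} the worst case is 6.
With {F-β, F-γ, F-δ} the worst case is 6.
No size-3 selection achieves below 6.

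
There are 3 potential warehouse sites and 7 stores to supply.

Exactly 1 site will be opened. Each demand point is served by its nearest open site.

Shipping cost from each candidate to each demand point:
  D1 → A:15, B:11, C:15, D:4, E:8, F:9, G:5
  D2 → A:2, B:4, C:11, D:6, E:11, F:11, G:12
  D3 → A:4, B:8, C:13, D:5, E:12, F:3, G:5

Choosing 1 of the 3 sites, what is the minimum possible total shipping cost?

50

Open {D3}.
  A→D3 4, B→D3 8, C→D3 13, D→D3 5, E→D3 12, F→D3 3, G→D3 5  ⇒ total 50.
Compare {D2}: total 57.
Compare {D1}: total 67.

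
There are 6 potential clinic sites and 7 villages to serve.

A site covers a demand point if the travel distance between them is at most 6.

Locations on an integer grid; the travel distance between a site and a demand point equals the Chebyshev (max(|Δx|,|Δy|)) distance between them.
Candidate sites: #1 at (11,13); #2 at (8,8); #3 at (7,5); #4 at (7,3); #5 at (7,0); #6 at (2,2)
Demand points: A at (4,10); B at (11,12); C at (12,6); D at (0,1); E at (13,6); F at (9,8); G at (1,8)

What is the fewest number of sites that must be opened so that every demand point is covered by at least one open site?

Coverage sets (demand points within 6 of each site):
  #1: {B, F}
  #2: {A, B, C, E, F}
  #3: {A, C, E, F, G}
  #4: {C, E, F, G}
  #5: {C, E}
  #6: {D, G}
No single site covers all 7 demand points.
But {#2, #6} covers everything, so the minimum is 2.

2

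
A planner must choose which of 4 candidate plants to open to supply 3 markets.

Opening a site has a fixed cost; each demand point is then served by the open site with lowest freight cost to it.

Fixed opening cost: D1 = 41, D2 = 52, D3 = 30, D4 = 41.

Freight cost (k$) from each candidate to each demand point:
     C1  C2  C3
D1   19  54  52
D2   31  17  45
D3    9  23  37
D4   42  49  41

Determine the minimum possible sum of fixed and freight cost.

Open {D3}: assign each demand point to its cheapest open site.
  C1→D3 9, C2→D3 23, C3→D3 37
  freight cost 69, fixed 30 → total 99.
Compare {D1, D3}: freight cost 69 + fixed 71 = 140.
Compare {D3, D4}: freight cost 69 + fixed 71 = 140.
Compare {D2}: freight cost 93 + fixed 52 = 145.
All other subsets cost ≥ 140. Minimum total cost: 99.

99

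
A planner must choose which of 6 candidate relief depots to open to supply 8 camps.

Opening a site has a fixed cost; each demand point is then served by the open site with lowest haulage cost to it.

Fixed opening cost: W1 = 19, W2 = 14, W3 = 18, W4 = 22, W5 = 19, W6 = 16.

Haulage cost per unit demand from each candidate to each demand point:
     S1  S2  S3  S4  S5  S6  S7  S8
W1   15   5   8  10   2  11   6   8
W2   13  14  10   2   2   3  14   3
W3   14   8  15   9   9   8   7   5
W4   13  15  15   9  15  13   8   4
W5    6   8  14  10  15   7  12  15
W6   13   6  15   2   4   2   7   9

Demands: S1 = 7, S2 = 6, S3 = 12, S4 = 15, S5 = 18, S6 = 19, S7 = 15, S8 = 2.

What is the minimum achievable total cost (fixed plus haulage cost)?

Open {W1, W5, W6}: assign each demand point to its cheapest open site.
  S1→W5 7×6=42, S2→W1 6×5=30, S3→W1 12×8=96, S4→W6 15×2=30, S5→W1 18×2=36, S6→W6 19×2=38, S7→W1 15×6=90, S8→W1 2×8=16
  haulage cost 378, fixed 54 → total 432.
Compare {W1, W2, W5, W6}: haulage cost 368 + fixed 68 = 436.
Compare {W1, W2, W5}: haulage cost 387 + fixed 52 = 439.
Compare {W1, W3, W5, W6}: haulage cost 372 + fixed 72 = 444.
All other subsets cost ≥ 436. Minimum total cost: 432.

432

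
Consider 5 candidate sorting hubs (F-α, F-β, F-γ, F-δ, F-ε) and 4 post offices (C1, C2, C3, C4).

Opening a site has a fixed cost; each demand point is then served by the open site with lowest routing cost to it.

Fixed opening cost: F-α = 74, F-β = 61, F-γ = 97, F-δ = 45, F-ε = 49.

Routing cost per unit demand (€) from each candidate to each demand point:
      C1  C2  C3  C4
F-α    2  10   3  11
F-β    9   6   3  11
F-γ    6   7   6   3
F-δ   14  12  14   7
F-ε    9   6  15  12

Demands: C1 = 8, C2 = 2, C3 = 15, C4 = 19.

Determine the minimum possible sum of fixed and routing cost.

Open {F-α, F-γ}: assign each demand point to its cheapest open site.
  C1→F-α 8×2=16, C2→F-γ 2×7=14, C3→F-α 15×3=45, C4→F-γ 19×3=57
  routing cost 132, fixed 171 → total 303.
Compare {F-γ}: routing cost 209 + fixed 97 = 306.
Compare {F-β, F-γ}: routing cost 162 + fixed 158 = 320.
Compare {F-α, F-δ}: routing cost 214 + fixed 119 = 333.
All other subsets cost ≥ 306. Minimum total cost: 303.

303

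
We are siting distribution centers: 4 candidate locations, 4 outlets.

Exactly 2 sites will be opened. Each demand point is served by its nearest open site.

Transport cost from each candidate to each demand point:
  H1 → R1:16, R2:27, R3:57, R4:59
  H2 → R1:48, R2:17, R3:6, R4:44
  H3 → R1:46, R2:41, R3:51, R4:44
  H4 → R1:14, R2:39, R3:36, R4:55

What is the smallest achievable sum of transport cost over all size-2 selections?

81

Open {H2, H4}.
  R1→H4 14, R2→H2 17, R3→H2 6, R4→H2 44  ⇒ total 81.
Compare {H1, H2}: total 83.
Compare {H2, H3}: total 113.
No size-2 selection does better; minimum is 81.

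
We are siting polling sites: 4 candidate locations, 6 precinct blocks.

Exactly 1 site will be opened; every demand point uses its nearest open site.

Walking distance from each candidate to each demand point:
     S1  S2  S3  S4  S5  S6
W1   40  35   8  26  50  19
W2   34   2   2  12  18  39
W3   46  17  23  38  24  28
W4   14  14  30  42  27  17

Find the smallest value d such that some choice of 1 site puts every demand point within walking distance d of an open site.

Open {W2}.
  Farthest demand point is S6 at walking distance 39 (to W2); all others are ≤ 39.
With {W4} the worst case is 42.
With {W3} the worst case is 46.
No size-1 selection achieves below 39.

39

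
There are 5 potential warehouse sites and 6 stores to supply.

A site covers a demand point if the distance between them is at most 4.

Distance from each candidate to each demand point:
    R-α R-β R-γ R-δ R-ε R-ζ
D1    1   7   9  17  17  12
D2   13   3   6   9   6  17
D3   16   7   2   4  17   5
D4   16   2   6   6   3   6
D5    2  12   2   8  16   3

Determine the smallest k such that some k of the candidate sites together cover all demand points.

Coverage sets (demand points within 4 of each site):
  D1: {R-α}
  D2: {R-β}
  D3: {R-γ, R-δ}
  D4: {R-β, R-ε}
  D5: {R-α, R-γ, R-ζ}
No 2 sites suffice: every size-2 union leaves at least one demand point uncovered.
But {D3, D4, D5} covers everything, so the minimum is 3.

3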